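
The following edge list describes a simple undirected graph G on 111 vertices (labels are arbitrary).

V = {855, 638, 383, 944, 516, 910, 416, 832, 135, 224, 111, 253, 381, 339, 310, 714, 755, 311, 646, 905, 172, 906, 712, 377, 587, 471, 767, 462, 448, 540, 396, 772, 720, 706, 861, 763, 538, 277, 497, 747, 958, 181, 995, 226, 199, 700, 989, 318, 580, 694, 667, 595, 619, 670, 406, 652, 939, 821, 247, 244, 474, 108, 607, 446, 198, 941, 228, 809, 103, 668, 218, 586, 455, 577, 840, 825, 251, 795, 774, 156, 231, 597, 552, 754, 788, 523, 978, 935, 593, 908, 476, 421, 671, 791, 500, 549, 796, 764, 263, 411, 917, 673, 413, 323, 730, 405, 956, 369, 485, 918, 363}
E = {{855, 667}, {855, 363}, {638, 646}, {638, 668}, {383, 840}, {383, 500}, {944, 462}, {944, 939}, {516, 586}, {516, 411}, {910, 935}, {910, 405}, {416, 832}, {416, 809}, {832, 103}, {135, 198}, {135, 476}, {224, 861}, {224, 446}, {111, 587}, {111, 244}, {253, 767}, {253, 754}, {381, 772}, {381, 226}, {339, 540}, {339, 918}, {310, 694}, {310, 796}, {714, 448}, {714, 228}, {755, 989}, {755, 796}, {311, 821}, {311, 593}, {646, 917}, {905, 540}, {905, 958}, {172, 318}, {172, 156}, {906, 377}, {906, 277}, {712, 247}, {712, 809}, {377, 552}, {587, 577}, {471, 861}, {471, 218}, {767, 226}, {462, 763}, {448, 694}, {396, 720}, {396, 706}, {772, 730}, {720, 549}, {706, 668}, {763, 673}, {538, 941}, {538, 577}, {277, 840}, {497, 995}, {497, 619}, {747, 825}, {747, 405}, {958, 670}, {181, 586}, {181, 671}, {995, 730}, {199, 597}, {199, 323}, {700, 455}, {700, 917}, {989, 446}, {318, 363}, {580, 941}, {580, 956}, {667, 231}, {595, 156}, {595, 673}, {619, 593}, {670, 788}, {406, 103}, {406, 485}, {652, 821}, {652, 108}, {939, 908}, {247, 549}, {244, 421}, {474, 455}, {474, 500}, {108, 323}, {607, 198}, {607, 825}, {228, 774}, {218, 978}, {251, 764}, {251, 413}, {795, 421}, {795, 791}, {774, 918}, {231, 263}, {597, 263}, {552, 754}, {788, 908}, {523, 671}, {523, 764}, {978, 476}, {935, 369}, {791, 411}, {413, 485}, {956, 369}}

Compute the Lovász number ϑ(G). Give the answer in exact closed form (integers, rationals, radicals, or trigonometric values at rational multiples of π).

Vertex 580 has 2 neighbors: 941, 956.
Vertex 939 has 2 neighbors: 944, 908.
Vertex 549 has 2 neighbors: 720, 247.
Vertex 406 has 2 neighbors: 103, 485.
G on 111 vertices is 2-regular; connected 2-regular on 111 ⇒ C_{111}.
Distinct eigenvalues (to 6 d.p.): [2.0, 1.996797, 1.987197, 1.971232, 1.948952, 1.920429, 1.885755, 1.84504, 1.798414, 1.746028, 1.688049, 1.624662, 1.556072, 1.482496, 1.404172, 1.321349, 1.234294, 1.143286, 1.048615, 0.950584, 0.849509, 0.745713, 0.639528, 0.531294, 0.421359, 0.310073, 0.197795, 0.084882, -0.028302, -0.141395, -0.254036, -0.365862, -0.476517, -0.585646, -0.692898, -0.797931, -0.900407, -1.0, -1.096389, -1.189266, -1.278334, -1.363307, -1.443912, -1.519892, -1.591004, -1.657019, -1.717727, -1.772931, -1.822457, -1.866145, -1.903855, -1.935466, -1.960877, -1.980007, -1.992795, -1.999199].
With N=111: ϑ(G) = 111·(-(-1)*2*cos(pi/111))/(2−(-2*cos(pi/111))) = 111*cos(pi/111)/(cos(pi/111) + 1).
Numerically 55.488884097.
Check 55 ≤ 111*cos(pi/111)/(cos(pi/111) + 1) ≤ 56: both strict.

111*cos(pi/111)/(cos(pi/111) + 1)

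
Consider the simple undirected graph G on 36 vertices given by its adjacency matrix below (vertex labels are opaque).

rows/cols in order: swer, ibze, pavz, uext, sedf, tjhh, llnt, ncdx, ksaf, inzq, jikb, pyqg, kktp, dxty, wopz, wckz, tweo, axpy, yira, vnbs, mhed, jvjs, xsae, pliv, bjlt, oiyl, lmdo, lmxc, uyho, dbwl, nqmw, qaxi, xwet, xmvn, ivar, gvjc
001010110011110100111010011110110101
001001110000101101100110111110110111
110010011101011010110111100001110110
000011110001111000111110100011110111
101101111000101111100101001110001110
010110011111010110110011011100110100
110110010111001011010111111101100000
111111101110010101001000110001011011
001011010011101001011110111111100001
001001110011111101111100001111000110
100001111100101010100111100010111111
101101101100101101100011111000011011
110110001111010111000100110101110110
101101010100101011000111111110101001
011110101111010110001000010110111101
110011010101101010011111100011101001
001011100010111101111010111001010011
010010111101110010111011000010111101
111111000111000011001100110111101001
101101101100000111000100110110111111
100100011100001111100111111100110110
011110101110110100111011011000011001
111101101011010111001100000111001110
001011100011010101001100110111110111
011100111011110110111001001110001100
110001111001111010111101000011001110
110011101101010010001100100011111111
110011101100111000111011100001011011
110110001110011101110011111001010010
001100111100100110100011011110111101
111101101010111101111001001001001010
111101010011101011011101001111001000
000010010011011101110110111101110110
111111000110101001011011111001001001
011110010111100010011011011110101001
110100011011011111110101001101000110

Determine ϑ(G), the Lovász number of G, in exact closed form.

N(xwet) = {sedf, ncdx, jikb, pyqg, dxty, wopz, wckz, axpy, yira, vnbs, jvjs, xsae, bjlt, oiyl, lmdo, lmxc, dbwl, nqmw, qaxi, xmvn, ivar}, |N(xwet)| = 21.
N(pliv) = {pavz, sedf, tjhh, llnt, jikb, pyqg, dxty, wckz, axpy, mhed, jvjs, bjlt, oiyl, lmxc, uyho, dbwl, nqmw, qaxi, xmvn, ivar, gvjc}, |N(pliv)| = 21.
deg(bjlt) = 21; N(bjlt) = {ibze, pavz, uext, llnt, ncdx, ksaf, jikb, pyqg, kktp, dxty, wckz, tweo, yira, vnbs, mhed, pliv, lmdo, lmxc, uyho, xwet, xmvn}.
Vertex ivar has 21 neighbors: ibze, pavz, uext, sedf, ncdx, inzq, jikb, pyqg, kktp, tweo, vnbs, mhed, xsae, pliv, oiyl, lmdo, lmxc, uyho, nqmw, xwet, gvjc.
Every vertex has degree 21 (N=36); Kneser-type, 2-subsets of [9].
A has 3 distinct eigenvalues ≈ [21.0, 1.0, -6.0].
−36·(-6) / ((21)−(-6)) = 8 = ϑ(G).
ϑ(G) ≈ 8.000000.

8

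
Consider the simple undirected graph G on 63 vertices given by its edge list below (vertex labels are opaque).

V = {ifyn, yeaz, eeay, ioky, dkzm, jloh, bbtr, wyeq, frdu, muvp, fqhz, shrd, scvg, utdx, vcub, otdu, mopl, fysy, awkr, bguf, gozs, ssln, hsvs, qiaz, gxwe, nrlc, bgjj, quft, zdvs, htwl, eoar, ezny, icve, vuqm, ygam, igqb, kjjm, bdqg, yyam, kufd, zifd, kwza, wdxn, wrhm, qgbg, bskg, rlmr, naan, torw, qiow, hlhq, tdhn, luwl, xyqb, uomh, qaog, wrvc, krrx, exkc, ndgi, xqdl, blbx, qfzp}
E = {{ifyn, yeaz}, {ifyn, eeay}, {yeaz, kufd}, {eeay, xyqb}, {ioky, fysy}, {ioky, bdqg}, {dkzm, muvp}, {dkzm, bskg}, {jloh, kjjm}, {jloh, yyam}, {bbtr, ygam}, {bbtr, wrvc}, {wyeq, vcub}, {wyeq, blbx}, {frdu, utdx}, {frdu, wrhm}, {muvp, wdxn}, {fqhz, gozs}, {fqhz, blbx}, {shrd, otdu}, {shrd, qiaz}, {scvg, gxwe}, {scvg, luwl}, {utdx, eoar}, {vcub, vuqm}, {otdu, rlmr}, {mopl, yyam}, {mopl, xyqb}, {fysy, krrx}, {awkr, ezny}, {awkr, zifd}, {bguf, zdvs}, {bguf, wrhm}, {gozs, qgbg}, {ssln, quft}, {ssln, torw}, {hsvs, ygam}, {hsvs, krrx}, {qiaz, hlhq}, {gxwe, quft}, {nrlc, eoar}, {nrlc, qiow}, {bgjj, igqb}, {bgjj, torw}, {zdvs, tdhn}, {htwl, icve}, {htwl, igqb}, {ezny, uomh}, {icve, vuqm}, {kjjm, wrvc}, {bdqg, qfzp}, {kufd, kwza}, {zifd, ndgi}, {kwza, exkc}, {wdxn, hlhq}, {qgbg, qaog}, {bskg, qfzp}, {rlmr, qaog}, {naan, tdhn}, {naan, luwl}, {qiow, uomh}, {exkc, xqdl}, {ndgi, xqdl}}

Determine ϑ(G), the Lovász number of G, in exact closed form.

63*cos(pi/63)/(cos(pi/63) + 1)

Vertex luwl has 2 neighbors: scvg, naan.
Vertex eoar has 2 neighbors: utdx, nrlc.
deg(yyam) = 2; N(yyam) = {jloh, mopl}.
deg(awkr) = 2; N(awkr) = {ezny, zifd}.
G on 63 vertices is 2-regular; the odd cycle C_{63}.
The 32 distinct eigenvalues: [2.0, 1.99, 1.96, 1.911, 1.843, 1.756, 1.652, 1.532, 1.396, 1.247, 1.085, 0.912, 0.731, 0.542, 0.347, 0.149, -0.05, -0.249, -0.445, -0.637, -0.823, -1.0, -1.167, -1.323, -1.466, -1.594, -1.707, -1.802, -1.879, -1.938, -1.978, -1.998].
ϑ = −N·λ_min/(λ_max−λ_min) = −63·(-2*cos(pi/63))/(2−(-2*cos(pi/63))) = 63*cos(pi/63)/(cos(pi/63) + 1).
= 31.48041… (decimal).
Lovász sandwich 31 ≤ 63*cos(pi/63)/(cos(pi/63) + 1) ≤ 32: both strict.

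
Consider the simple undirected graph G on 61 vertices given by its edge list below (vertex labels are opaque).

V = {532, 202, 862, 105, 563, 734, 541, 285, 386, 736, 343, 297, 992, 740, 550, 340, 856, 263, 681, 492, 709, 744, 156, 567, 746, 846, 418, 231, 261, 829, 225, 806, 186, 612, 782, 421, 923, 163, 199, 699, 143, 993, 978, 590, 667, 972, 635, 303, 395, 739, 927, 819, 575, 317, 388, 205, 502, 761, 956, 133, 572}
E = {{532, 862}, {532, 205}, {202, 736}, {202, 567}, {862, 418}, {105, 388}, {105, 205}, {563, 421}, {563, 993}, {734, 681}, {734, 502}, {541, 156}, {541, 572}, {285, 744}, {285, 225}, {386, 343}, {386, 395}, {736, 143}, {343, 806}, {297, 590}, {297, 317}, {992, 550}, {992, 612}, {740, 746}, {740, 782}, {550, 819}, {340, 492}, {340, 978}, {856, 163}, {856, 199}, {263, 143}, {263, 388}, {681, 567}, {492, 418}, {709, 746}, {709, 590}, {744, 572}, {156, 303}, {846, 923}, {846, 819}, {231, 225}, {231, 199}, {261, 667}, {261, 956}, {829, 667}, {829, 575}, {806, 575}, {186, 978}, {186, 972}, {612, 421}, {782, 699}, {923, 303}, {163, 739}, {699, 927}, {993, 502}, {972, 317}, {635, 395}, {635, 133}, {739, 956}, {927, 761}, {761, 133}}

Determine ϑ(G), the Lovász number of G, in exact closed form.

deg(862) = 2; N(862) = {532, 418}.
Vertex 502 has 2 neighbors: 734, 993.
deg(699) = 2; N(699) = {782, 927}.
Vertex 163 has 2 neighbors: 856, 739.
Every vertex has degree 2 (N=61); the odd cycle C_{61}.
spec(A) ≈ [2.0, 1.989, 1.958, 1.905, 1.833, 1.741, 1.63, 1.502, 1.359, 1.2, 1.03, 0.848, 0.657, 0.459, 0.257, 0.051, -0.154, -0.359, -0.559, -0.753, -0.94, -1.116, -1.281, -1.432, -1.568, -1.688, -1.789, -1.871, -1.934, -1.976, -1.997] (distinct, 3 d.p.).
λ_max=2, λ_min=-2*cos(pi/61); ϑ = −61·λ_min/(λ_max−λ_min) = 61*cos(pi/61)/(cos(pi/61) + 1).
ϑ(G) ≈ 30.4797665.
Check 30 ≤ 61*cos(pi/61)/(cos(pi/61) + 1) ≤ 31: both strict.

61*cos(pi/61)/(cos(pi/61) + 1)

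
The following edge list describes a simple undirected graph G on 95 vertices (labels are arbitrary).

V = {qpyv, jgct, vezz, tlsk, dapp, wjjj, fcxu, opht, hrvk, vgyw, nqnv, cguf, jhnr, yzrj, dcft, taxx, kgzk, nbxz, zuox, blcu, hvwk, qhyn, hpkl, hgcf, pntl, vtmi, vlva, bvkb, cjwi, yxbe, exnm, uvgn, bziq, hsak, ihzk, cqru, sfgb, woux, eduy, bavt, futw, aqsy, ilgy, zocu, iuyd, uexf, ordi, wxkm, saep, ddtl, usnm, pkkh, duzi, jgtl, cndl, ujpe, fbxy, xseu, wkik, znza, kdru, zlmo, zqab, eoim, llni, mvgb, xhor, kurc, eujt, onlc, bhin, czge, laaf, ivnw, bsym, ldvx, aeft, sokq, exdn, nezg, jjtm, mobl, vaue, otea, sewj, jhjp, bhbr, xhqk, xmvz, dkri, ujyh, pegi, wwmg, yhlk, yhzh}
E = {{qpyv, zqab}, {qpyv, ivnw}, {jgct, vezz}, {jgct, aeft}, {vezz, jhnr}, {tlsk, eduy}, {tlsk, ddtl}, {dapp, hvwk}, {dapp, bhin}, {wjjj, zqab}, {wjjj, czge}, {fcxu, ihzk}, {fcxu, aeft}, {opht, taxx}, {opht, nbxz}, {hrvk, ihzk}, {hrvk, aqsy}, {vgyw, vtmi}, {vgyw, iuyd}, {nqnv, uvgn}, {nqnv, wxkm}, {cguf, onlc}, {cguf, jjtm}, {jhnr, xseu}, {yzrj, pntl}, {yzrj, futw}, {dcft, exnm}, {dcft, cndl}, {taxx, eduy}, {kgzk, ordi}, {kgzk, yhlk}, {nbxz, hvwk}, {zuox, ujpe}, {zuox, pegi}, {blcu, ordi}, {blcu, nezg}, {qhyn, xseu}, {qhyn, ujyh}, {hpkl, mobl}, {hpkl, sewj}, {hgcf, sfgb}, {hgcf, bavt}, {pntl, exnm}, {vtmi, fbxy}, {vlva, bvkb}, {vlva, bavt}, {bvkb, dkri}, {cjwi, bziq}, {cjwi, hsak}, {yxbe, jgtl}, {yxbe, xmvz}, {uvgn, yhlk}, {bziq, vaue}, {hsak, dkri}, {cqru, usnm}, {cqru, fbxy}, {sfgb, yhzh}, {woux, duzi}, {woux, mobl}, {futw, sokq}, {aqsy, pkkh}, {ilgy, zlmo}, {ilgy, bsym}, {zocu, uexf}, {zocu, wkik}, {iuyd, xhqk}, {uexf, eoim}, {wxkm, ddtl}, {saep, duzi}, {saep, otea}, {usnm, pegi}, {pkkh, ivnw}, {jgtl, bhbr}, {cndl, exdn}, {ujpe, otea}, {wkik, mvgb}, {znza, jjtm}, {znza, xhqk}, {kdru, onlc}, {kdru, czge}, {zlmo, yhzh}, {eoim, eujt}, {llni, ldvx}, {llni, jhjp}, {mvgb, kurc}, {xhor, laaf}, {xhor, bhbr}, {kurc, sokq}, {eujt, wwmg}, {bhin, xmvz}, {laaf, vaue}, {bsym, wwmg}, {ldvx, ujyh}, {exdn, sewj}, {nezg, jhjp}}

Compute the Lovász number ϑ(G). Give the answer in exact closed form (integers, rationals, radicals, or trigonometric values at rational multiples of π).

Vertex nezg has 2 neighbors: blcu, jhjp.
deg(vlva) = 2; N(vlva) = {bvkb, bavt}.
deg(cguf) = 2; N(cguf) = {onlc, jjtm}.
deg(cndl) = 2; N(cndl) = {dcft, exdn}.
2-regular, N=95; connected 2-regular on 95 ⇒ C_{95}.
The 48 distinct eigenvalues: [2.0, 1.9956, 1.9825, 1.9608, 1.9304, 1.8916, 1.8446, 1.7895, 1.7265, 1.656, 1.5783, 1.4936, 1.4025, 1.3052, 1.2022, 1.0939, 0.9808, 0.8635, 0.7424, 0.618, 0.491, 0.3618, 0.231, 0.0992, -0.0331, -0.1652, -0.2965, -0.4266, -0.5548, -0.6806, -0.8034, -0.9227, -1.0379, -1.1487, -1.2544, -1.3546, -1.4489, -1.5368, -1.618, -1.6922, -1.7589, -1.818, -1.8691, -1.9121, -1.9467, -1.9727, -1.9902, -1.9989].
With N=95: ϑ(G) = 95·(-(-1)*2*cos(pi/95))/(2−(-2*cos(pi/95))) = 95*cos(pi/95)/(cos(pi/95) + 1).
Numerically 47.4870.
47 ≤ 95*cos(pi/95)/(cos(pi/95) + 1) ≤ 48: both strict.

95*cos(pi/95)/(cos(pi/95) + 1)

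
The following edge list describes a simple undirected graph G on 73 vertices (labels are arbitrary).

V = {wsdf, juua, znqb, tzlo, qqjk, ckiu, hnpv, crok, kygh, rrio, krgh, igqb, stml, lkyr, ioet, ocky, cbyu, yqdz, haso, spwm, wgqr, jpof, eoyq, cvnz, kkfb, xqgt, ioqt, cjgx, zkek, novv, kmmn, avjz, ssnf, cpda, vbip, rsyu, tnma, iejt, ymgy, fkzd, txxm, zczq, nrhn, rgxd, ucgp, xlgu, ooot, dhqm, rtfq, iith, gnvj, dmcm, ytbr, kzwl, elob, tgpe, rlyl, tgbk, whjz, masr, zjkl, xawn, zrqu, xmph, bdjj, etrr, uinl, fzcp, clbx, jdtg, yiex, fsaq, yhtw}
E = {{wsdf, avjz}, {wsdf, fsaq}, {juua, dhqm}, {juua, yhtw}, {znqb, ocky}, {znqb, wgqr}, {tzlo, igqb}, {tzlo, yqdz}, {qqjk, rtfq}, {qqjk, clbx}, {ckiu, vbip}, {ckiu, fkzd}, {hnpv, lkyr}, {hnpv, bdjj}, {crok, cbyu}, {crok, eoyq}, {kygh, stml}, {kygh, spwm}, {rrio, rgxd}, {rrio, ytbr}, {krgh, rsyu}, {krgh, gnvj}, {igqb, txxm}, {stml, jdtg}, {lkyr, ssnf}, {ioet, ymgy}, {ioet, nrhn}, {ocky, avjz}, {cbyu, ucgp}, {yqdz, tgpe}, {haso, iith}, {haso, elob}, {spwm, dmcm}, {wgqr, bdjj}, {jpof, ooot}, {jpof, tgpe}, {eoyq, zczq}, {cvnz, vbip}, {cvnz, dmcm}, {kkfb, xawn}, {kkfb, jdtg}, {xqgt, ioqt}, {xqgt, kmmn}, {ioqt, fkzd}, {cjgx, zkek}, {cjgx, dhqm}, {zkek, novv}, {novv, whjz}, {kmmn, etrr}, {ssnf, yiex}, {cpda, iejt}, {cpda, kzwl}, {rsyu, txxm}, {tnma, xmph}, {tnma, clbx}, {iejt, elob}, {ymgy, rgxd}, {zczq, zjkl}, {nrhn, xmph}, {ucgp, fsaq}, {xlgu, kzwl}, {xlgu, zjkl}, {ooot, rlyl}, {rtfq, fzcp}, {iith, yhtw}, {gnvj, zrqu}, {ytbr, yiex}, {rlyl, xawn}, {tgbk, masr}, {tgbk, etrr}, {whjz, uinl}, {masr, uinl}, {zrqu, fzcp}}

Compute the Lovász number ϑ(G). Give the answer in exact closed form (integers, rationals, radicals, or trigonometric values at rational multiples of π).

N(juua) = {dhqm, yhtw}, |N(juua)| = 2.
Vertex kmmn has 2 neighbors: xqgt, etrr.
deg(cpda) = 2; N(cpda) = {iejt, kzwl}.
deg(iith) = 2; N(iith) = {haso, yhtw}.
73-vertex 2-regular graph: a single 73-cycle (edge-transitive).
spec(A) ≈ [2.0, 1.992596, 1.97044, 1.933696, 1.882635, 1.817635, 1.739179, 1.647846, 1.544313, 1.429347, 1.303798, 1.168596, 1.024743, 0.873302, 0.715396, 0.552194, 0.384903, 0.214763, 0.043032, -0.129017, -0.300111, -0.468983, -0.634383, -0.795086, -0.949902, -1.097686, -1.237343, -1.367839, -1.488208, -1.597559, -1.695082, -1.780055, -1.85185, -1.909934, -1.953877, -1.983355, -1.998148] (distinct, 6 d.p.).
−73·(-2*cos(pi/73)) / ((2)−(-2*cos(pi/73))) = 73*cos(pi/73)/(cos(pi/73) + 1) = ϑ(G).
ϑ(G) ≈ 36.4830948.
Check 36 ≤ 73*cos(pi/73)/(cos(pi/73) + 1) ≤ 37: both strict.

73*cos(pi/73)/(cos(pi/73) + 1)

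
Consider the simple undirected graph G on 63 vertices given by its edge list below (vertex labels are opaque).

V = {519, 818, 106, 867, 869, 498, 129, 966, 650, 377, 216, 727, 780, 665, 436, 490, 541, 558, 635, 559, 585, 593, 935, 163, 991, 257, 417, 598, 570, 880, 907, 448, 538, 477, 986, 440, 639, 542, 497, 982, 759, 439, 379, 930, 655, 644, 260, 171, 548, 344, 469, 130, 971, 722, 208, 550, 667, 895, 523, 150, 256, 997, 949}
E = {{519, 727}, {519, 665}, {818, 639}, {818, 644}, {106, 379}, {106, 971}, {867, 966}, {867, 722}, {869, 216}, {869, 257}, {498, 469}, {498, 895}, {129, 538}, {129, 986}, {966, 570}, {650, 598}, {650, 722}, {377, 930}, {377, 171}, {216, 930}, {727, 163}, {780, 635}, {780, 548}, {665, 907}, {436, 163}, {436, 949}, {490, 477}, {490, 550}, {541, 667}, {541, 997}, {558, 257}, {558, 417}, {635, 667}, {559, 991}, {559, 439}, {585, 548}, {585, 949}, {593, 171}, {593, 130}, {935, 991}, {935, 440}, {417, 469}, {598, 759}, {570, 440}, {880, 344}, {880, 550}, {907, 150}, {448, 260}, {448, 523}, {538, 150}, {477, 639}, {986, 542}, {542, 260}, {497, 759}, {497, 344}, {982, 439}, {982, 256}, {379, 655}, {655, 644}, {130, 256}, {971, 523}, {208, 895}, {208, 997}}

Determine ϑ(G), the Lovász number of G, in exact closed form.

63*cos(pi/63)/(cos(pi/63) + 1)

Vertex 548 has 2 neighbors: 780, 585.
Vertex 997 has 2 neighbors: 541, 208.
deg(558) = 2; N(558) = {257, 417}.
N(448) = {260, 523}, |N(448)| = 2.
Regular of degree 2 on 63 vertices: the odd cycle C_{63}.
A has 32 distinct eigenvalues ≈ [2.0, 1.99, 1.96, 1.911, 1.843, 1.756, 1.652, 1.532, 1.396, 1.247, 1.085, 0.912, 0.731, 0.542, 0.347, 0.149, -0.05, -0.249, -0.445, -0.637, -0.823, -1.0, -1.167, -1.323, -1.466, -1.594, -1.707, -1.802, -1.879, -1.938, -1.978, -1.998].
λ_max=2, λ_min=-2*cos(pi/63); ϑ = −63·λ_min/(λ_max−λ_min) = 63*cos(pi/63)/(cos(pi/63) + 1).
≈ 31.48041 (to 5 d.p.).
Sandwich: α(G)=31 ≤ ϑ(G)=63*cos(pi/63)/(cos(pi/63) + 1) ≤ χ(Ḡ)=32 (both strict).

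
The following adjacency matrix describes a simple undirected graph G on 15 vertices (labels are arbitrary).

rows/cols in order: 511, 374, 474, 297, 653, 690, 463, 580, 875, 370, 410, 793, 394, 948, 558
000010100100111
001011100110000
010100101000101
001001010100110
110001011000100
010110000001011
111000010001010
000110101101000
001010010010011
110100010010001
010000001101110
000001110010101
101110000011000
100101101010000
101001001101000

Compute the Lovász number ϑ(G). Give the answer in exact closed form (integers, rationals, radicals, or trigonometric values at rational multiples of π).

deg(948) = 6; N(948) = {511, 297, 690, 463, 875, 410}.
Vertex 558 has 6 neighbors: 511, 474, 690, 875, 370, 793.
Vertex 580 has 6 neighbors: 297, 653, 463, 875, 370, 793.
N(374) = {474, 653, 690, 463, 370, 410}, |N(374)| = 6.
G on 15 vertices is 6-regular; Kneser K(6,2) on C(6,2)=15 vertices.
The 3 distinct eigenvalues: [6.0, 1.0, -3.0].
λ_max=6, λ_min=-3; ϑ = −15·λ_min/(λ_max−λ_min) = 5.
ϑ(G) ≈ 5.00000.

5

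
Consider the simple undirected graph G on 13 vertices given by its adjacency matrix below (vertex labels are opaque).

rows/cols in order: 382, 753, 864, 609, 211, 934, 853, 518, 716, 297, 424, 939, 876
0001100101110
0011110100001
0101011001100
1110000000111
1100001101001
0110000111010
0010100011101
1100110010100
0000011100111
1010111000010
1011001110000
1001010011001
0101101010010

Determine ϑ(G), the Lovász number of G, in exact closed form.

sqrt(13)

Vertex 876 has 6 neighbors: 753, 609, 211, 853, 716, 939.
deg(716) = 6; N(716) = {934, 853, 518, 424, 939, 876}.
deg(518) = 6; N(518) = {382, 753, 211, 934, 716, 424}.
Vertex 382 has 6 neighbors: 609, 211, 518, 297, 424, 939.
deg(v) = 6 for all v (|V|=13); SR(13,6,2,3) — a Paley graph.
The 3 distinct eigenvalues: [6.0, 1.303, -2.303].
With N=13: ϑ(G) = 13·(-(-sqrt(13)/2 - 1/2))/(6−(-sqrt(13)/2 - 1/2)) = sqrt(13).
ϑ(G) ≈ 3.6055513.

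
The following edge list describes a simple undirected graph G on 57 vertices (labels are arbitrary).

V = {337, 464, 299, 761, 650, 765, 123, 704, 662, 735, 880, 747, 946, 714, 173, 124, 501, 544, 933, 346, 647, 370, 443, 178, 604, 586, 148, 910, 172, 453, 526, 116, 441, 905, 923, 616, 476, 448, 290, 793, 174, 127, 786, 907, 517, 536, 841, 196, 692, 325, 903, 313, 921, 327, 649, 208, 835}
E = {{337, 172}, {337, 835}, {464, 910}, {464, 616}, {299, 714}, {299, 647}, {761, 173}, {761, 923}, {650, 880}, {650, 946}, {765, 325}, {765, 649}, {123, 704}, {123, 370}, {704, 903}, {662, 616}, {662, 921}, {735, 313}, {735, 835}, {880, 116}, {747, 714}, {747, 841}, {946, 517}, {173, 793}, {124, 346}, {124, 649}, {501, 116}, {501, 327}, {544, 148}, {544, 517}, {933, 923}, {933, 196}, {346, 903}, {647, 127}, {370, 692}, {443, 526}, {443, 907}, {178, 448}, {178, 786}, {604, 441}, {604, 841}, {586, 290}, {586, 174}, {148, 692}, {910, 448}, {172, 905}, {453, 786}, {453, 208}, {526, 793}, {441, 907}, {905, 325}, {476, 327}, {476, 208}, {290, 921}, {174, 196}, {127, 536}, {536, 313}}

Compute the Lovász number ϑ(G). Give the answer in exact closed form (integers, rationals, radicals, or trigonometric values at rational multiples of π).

deg(299) = 2; N(299) = {714, 647}.
N(313) = {735, 536}, |N(313)| = 2.
deg(714) = 2; N(714) = {299, 747}.
N(453) = {786, 208}, |N(453)| = 2.
G on 57 vertices is 2-regular; a single 57-cycle (edge-transitive).
The 29 distinct eigenvalues: [2.0, 1.9879, 1.9516, 1.8916, 1.8087, 1.7038, 1.5783, 1.4336, 1.2714, 1.0939, 0.9031, 0.7013, 0.491, 0.2747, 0.0551, -0.1652, -0.3834, -0.597, -0.8034, -1.0, -1.1845, -1.3546, -1.5082, -1.6436, -1.7589, -1.853, -1.9245, -1.9727, -1.997].
ϑ = −N·λ_min/(λ_max−λ_min) = −57·(-2*cos(pi/57))/(2−(-2*cos(pi/57))) = 57*cos(pi/57)/(cos(pi/57) + 1).
≈ 28.4783452 (to 7 d.p.).
28 ≤ 57*cos(pi/57)/(cos(pi/57) + 1) ≤ 29: both strict.

57*cos(pi/57)/(cos(pi/57) + 1)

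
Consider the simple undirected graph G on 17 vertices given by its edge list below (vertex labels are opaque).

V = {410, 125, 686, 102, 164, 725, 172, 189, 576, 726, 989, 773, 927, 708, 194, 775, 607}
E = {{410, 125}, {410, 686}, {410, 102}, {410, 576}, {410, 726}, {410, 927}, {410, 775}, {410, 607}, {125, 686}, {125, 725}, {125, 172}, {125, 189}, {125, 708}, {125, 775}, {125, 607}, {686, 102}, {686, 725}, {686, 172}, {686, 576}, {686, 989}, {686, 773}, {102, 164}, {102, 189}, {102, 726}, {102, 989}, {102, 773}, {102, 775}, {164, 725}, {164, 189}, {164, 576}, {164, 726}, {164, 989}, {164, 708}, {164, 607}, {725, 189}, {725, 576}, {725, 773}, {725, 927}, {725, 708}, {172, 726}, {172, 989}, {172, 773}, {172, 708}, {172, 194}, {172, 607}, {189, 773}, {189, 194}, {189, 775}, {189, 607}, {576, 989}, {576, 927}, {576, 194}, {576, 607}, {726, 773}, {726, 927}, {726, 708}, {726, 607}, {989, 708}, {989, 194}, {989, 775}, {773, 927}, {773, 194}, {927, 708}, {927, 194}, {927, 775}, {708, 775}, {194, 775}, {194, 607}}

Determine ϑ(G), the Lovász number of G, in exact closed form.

sqrt(17)

Vertex 989 has 8 neighbors: 686, 102, 164, 172, 576, 708, 194, 775.
N(927) = {410, 725, 576, 726, 773, 708, 194, 775}, |N(927)| = 8.
deg(576) = 8; N(576) = {410, 686, 164, 725, 989, 927, 194, 607}.
deg(607) = 8; N(607) = {410, 125, 164, 172, 189, 576, 726, 194}.
Regular of degree 8 on 17 vertices: SR(17,8,3,4) — a Paley graph.
spec(A) ≈ [8.0, 1.5616, -2.5616] (distinct, 4 d.p.).
−17·(-sqrt(17)/2 - 1/2) / ((8)−(-sqrt(17)/2 - 1/2)) = sqrt(17) = ϑ(G).
≈ 4.123106 (to 6 d.p.).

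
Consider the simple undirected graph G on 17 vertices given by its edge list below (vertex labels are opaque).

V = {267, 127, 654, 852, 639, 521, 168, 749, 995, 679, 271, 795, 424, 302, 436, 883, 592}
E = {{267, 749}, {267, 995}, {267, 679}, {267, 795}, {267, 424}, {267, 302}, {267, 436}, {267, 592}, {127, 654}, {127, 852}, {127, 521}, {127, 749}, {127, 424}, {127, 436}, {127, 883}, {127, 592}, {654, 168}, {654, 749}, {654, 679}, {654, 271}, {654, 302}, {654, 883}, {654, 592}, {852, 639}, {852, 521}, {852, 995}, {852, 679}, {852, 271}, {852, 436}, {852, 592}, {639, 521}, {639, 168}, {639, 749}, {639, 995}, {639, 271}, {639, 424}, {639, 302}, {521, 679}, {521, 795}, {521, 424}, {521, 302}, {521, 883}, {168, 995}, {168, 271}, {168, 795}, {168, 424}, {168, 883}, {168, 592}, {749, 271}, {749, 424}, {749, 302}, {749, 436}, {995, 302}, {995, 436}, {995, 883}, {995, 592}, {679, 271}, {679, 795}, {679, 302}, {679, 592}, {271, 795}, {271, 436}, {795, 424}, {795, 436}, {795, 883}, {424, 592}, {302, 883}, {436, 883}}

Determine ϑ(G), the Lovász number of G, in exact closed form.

Vertex 679 has 8 neighbors: 267, 654, 852, 521, 271, 795, 302, 592.
Vertex 795 has 8 neighbors: 267, 521, 168, 679, 271, 424, 436, 883.
N(749) = {267, 127, 654, 639, 271, 424, 302, 436}, |N(749)| = 8.
deg(521) = 8; N(521) = {127, 852, 639, 679, 795, 424, 302, 883}.
Regular of degree 8 on 17 vertices: Paley(17): SR with (k,λ,μ)=(8,3,4).
Distinct eigenvalues (to 5 d.p.): [8.0, 1.56155, -2.56155].
Lovász (edge-transitive): ϑ = −17·(-sqrt(17)/2 - 1/2)/((8)−(-sqrt(17)/2 - 1/2)) = sqrt(17).
≈ 4.12311 (to 5 d.p.).

sqrt(17)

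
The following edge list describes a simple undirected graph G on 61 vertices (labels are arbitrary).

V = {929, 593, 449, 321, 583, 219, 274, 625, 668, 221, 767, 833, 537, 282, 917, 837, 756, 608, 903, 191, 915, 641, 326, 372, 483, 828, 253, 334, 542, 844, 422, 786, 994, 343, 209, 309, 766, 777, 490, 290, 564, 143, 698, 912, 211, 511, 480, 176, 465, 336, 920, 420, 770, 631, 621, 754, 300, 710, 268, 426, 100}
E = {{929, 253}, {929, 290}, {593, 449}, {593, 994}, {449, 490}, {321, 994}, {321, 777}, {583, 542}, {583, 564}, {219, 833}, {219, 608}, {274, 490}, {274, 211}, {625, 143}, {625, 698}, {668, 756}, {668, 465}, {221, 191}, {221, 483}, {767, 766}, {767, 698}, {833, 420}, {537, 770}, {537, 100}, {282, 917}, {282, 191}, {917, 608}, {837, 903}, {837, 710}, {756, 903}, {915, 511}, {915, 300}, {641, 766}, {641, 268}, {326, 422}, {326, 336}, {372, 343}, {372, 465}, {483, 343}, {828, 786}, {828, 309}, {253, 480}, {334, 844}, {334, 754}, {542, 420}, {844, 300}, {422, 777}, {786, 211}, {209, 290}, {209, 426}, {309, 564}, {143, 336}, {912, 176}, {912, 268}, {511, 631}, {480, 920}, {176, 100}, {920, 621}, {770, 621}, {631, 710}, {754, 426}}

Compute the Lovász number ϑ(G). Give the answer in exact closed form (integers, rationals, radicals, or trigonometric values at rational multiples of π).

61*cos(pi/61)/(cos(pi/61) + 1)

Vertex 321 has 2 neighbors: 994, 777.
Vertex 929 has 2 neighbors: 253, 290.
N(282) = {917, 191}, |N(282)| = 2.
N(564) = {583, 309}, |N(564)| = 2.
Every vertex has degree 2 (N=61); a single 61-cycle (edge-transitive).
spec(A) ≈ [2.0, 1.9894, 1.9577, 1.9053, 1.8326, 1.7406, 1.6301, 1.5023, 1.3585, 1.2004, 1.0296, 0.8478, 0.6571, 0.4594, 0.2568, 0.0515, -0.1544, -0.3586, -0.559, -0.7535, -0.94, -1.1165, -1.2812, -1.4323, -1.5682, -1.6876, -1.789, -1.8714, -1.9341, -1.9762, -1.9973] (distinct, 4 d.p.).
Lovász: ϑ = −61(-2*cos(pi/61))/(2+-(-1)*2*cos(pi/61)) = 61*cos(pi/61)/(cos(pi/61) + 1).
ϑ(G) ≈ 30.479766457.
Lovász sandwich 30 ≤ 61*cos(pi/61)/(cos(pi/61) + 1) ≤ 31: both strict.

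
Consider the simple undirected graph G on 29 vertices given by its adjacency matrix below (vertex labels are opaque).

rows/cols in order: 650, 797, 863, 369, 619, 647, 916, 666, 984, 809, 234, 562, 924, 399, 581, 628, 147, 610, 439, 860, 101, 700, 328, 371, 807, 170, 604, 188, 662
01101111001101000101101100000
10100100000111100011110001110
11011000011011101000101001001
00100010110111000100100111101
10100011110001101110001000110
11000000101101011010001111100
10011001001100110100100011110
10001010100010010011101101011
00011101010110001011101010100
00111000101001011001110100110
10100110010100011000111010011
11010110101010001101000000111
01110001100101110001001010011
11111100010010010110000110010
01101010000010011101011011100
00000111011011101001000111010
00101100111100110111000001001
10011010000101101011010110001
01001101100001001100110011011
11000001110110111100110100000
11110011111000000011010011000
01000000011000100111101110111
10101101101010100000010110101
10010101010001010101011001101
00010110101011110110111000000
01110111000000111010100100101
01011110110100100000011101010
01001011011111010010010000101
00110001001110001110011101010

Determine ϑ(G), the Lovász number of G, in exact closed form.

sqrt(29)

N(647) = {650, 797, 984, 234, 562, 399, 628, 147, 439, 328, 371, 807, 170, 604}, |N(647)| = 14.
deg(604) = 14; N(604) = {797, 369, 619, 647, 916, 984, 809, 562, 581, 700, 328, 371, 170, 188}.
deg(610) = 14; N(610) = {650, 369, 619, 916, 562, 399, 581, 147, 439, 860, 700, 371, 807, 662}.
Vertex 170 has 14 neighbors: 797, 863, 369, 647, 916, 666, 581, 628, 147, 439, 101, 371, 604, 662.
deg(v) = 14 for all v (|V|=29); Paley(29): SR with (k,λ,μ)=(14,6,7).
A has 3 distinct eigenvalues ≈ [14.0, 2.193, -3.193].
Lovász (edge-transitive): ϑ = −29·(-sqrt(29)/2 - 1/2)/((14)−(-sqrt(29)/2 - 1/2)) = sqrt(29).
≈ 5.385165 (to 6 d.p.).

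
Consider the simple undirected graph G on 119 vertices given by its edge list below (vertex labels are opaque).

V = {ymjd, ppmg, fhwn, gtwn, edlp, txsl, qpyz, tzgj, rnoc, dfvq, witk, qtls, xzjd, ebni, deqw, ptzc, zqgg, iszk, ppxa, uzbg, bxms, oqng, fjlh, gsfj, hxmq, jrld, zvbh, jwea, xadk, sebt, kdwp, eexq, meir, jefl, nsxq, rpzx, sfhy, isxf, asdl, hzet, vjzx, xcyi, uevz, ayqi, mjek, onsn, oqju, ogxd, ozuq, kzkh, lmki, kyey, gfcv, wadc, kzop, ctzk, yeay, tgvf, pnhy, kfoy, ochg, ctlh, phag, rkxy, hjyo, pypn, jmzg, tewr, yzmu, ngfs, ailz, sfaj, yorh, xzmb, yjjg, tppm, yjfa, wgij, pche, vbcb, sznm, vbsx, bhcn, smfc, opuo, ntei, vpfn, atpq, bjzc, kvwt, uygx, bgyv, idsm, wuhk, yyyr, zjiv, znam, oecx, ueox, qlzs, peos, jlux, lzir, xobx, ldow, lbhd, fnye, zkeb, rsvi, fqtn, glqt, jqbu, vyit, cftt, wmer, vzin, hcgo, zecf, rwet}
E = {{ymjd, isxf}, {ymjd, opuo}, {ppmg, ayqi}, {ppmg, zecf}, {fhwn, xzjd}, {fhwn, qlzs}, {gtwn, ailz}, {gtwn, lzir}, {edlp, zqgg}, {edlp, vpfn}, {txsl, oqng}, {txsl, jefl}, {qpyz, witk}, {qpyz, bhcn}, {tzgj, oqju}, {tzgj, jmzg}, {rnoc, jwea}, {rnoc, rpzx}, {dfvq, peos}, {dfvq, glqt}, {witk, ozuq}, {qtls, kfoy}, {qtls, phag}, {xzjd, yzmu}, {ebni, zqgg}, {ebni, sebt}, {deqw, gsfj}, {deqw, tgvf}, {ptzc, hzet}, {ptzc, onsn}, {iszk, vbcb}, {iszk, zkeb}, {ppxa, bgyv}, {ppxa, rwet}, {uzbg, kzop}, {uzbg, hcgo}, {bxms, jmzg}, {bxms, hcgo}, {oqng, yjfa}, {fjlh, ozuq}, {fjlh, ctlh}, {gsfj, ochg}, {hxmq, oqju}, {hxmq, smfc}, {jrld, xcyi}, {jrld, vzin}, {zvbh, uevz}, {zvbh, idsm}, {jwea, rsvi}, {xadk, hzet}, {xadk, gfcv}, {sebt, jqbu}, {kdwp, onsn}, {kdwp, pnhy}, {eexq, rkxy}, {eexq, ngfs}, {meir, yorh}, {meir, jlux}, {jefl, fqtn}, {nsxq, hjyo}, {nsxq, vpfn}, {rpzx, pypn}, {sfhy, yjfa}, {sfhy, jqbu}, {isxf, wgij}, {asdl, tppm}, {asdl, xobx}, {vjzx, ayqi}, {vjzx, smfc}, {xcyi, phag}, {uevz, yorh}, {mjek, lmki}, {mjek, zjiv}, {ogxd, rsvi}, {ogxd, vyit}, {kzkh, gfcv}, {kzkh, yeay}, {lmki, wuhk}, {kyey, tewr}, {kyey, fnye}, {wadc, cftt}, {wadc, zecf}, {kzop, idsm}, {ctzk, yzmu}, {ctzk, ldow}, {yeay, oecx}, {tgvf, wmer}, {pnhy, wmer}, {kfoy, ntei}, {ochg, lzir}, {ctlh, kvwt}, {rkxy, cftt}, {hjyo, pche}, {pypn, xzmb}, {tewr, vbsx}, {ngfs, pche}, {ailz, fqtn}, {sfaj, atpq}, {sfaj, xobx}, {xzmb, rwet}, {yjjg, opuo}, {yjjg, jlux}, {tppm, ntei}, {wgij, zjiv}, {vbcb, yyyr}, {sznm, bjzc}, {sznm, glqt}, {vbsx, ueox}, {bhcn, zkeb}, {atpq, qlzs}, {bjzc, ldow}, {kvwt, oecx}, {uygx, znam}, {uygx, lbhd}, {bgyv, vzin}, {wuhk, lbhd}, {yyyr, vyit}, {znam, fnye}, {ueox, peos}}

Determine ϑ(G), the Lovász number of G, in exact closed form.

deg(pnhy) = 2; N(pnhy) = {kdwp, wmer}.
N(kzop) = {uzbg, idsm}, |N(kzop)| = 2.
Vertex pypn has 2 neighbors: rpzx, xzmb.
Vertex lzir has 2 neighbors: gtwn, ochg.
Regular of degree 2 on 119 vertices: a single 119-cycle (edge-transitive).
The 60 distinct eigenvalues: [2.0, 1.99721, 1.98886, 1.97496, 1.95556, 1.93071, 1.90047, 1.86494, 1.82422, 1.7784, 1.72763, 1.67205, 1.6118, 1.54707, 1.47802, 1.40485, 1.32776, 1.24698, 1.16272, 1.07522, 0.98472, 0.89148, 0.79575, 0.6978, 0.59791, 0.49636, 0.39342, 0.28938, 0.18454, 0.07918, -0.0264, -0.1319, -0.23704, -0.34152, -0.44504, -0.54733, -0.64808, -0.74704, -0.84391, -0.93843, -1.03033, -1.11936, -1.20527, -1.28782, -1.36678, -1.44194, -1.51307, -1.57999, -1.6425, -1.70043, -1.75363, -1.80194, -1.84522, -1.88337, -1.91626, -1.94381, -1.96595, -1.9826, -1.99373, -1.9993].
With N=119: ϑ(G) = 119·(-(-1)*2*cos(pi/119))/(2−(-2*cos(pi/119))) = 119*cos(pi/119)/(cos(pi/119) + 1).
ϑ(G) ≈ 59.48963.
α=59, χ(Ḡ)=60; ϑ=119*cos(pi/119)/(cos(pi/119) + 1) lies between (both strict).

119*cos(pi/119)/(cos(pi/119) + 1)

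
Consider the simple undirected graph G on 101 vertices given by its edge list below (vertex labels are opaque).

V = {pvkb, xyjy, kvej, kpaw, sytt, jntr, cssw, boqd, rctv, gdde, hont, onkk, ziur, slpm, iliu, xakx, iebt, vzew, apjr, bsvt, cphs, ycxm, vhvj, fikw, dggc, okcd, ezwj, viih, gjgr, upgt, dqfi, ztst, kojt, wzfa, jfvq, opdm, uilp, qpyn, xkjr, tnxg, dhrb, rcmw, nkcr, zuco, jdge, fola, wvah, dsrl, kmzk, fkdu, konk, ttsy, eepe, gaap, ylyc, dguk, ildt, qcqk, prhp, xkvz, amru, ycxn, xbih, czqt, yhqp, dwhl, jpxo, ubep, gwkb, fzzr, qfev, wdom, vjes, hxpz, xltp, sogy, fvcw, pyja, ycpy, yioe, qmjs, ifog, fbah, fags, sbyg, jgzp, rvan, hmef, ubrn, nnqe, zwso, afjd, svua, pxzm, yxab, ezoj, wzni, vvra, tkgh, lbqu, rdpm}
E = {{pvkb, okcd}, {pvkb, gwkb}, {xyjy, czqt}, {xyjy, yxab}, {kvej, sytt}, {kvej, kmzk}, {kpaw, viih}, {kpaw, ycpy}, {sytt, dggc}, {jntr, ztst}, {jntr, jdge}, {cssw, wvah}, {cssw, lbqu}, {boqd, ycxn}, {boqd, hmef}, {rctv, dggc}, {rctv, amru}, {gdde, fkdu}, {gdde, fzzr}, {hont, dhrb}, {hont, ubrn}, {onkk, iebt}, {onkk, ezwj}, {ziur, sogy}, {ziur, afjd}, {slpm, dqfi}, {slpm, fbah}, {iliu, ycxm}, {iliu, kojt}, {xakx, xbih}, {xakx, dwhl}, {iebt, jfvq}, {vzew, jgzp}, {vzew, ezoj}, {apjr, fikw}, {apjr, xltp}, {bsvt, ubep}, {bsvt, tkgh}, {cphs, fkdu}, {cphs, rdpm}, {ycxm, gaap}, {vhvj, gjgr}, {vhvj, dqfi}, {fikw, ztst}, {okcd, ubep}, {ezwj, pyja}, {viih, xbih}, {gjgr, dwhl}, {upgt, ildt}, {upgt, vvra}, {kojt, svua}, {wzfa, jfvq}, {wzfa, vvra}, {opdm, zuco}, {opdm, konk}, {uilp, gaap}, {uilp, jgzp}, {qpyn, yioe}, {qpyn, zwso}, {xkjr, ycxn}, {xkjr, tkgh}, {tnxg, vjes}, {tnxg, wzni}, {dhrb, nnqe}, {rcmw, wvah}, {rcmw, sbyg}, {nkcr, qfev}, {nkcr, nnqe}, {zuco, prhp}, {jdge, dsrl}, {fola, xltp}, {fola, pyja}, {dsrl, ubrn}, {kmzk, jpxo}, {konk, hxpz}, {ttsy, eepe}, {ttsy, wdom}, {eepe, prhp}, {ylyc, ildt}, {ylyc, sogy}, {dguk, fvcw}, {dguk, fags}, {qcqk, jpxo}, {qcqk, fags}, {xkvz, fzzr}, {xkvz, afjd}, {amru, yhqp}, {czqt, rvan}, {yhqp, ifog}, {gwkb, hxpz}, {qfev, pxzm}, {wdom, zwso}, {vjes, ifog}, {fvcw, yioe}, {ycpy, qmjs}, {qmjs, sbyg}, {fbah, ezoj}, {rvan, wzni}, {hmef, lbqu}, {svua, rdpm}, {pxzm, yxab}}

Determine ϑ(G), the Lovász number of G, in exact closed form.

Vertex apjr has 2 neighbors: fikw, xltp.
N(ziur) = {sogy, afjd}, |N(ziur)| = 2.
N(jdge) = {jntr, dsrl}, |N(jdge)| = 2.
deg(gwkb) = 2; N(gwkb) = {pvkb, hxpz}.
Regular of degree 2 on 101 vertices: a single 101-cycle (edge-transitive).
A has 51 distinct eigenvalues ≈ [2.0, 1.996, 1.985, 1.965, 1.938, 1.904, 1.862, 1.813, 1.757, 1.695, 1.625, 1.55, 1.468, 1.381, 1.288, 1.191, 1.088, 0.982, 0.872, 0.758, 0.642, 0.523, 0.402, 0.279, 0.155, 0.031, -0.093, -0.217, -0.34, -0.462, -0.582, -0.7, -0.815, -0.927, -1.036, -1.14, -1.24, -1.335, -1.425, -1.51, -1.588, -1.661, -1.727, -1.786, -1.839, -1.884, -1.922, -1.953, -1.976, -1.991, -1.999].
λ_max=2, λ_min=-2*cos(pi/101); ϑ = −101·λ_min/(λ_max−λ_min) = 101*cos(pi/101)/(cos(pi/101) + 1).
ϑ(G) ≈ 50.4877832.
Check 50 ≤ 101*cos(pi/101)/(cos(pi/101) + 1) ≤ 51: both strict.

101*cos(pi/101)/(cos(pi/101) + 1)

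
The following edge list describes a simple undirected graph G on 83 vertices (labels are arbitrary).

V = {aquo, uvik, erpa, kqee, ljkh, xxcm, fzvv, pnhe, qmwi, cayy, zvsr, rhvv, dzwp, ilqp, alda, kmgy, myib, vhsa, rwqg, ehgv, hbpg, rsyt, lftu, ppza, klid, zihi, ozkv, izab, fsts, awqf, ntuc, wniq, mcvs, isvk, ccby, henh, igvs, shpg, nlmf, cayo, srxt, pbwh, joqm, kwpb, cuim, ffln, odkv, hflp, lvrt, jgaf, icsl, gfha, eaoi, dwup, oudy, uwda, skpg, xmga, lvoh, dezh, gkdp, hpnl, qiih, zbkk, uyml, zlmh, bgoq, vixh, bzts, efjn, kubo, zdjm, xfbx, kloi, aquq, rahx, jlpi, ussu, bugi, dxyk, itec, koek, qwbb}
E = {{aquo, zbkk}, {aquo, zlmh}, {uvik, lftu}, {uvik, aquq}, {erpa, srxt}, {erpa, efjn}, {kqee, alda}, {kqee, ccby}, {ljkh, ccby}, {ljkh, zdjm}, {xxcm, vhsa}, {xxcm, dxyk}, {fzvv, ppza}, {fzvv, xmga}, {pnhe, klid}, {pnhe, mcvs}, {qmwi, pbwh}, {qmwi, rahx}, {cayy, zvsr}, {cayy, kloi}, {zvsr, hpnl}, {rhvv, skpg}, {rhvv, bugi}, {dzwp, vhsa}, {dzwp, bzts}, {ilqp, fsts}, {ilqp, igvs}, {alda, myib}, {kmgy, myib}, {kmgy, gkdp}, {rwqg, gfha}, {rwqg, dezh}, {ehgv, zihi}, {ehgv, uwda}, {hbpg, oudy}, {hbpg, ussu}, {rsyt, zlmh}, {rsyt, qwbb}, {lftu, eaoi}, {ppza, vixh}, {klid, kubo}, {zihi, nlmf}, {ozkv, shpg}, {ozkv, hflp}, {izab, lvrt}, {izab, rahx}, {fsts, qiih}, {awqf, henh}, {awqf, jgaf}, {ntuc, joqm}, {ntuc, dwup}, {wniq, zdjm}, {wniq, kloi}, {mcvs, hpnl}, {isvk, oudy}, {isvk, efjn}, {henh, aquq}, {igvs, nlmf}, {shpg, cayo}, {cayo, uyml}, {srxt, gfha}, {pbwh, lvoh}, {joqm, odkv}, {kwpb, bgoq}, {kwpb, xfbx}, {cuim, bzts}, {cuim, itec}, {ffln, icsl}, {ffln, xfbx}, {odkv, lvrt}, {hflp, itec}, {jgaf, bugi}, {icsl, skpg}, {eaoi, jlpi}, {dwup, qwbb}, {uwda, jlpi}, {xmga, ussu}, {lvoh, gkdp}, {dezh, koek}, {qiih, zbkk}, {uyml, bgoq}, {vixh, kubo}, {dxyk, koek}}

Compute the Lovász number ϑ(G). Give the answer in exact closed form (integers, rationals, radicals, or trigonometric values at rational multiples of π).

N(jlpi) = {eaoi, uwda}, |N(jlpi)| = 2.
deg(gfha) = 2; N(gfha) = {rwqg, srxt}.
N(uvik) = {lftu, aquq}, |N(uvik)| = 2.
N(icsl) = {ffln, skpg}, |N(icsl)| = 2.
83-vertex 2-regular graph: this is C_{83}, the 83-cycle.
A has 42 distinct eigenvalues ≈ [2.0, 1.99427, 1.97712, 1.94865, 1.90901, 1.85844, 1.79722, 1.72571, 1.64431, 1.5535, 1.45378, 1.34575, 1.23, 1.1072, 0.97807, 0.84333, 0.70376, 0.56016, 0.41335, 0.26418, 0.11349, -0.03785, -0.18897, -0.33901, -0.48711, -0.63242, -0.7741, -0.91135, -1.04338, -1.16944, -1.28879, -1.40077, -1.50472, -1.60005, -1.68622, -1.76273, -1.82914, -1.88507, -1.93021, -1.96429, -1.98712, -1.99857].
−83·(-2*cos(pi/83)) / ((2)−(-2*cos(pi/83))) = 83*cos(pi/83)/(cos(pi/83) + 1) = ϑ(G).
≈ 41.485132588 (to 9 d.p.).
Lovász sandwich 41 ≤ 83*cos(pi/83)/(cos(pi/83) + 1) ≤ 42: both strict.

83*cos(pi/83)/(cos(pi/83) + 1)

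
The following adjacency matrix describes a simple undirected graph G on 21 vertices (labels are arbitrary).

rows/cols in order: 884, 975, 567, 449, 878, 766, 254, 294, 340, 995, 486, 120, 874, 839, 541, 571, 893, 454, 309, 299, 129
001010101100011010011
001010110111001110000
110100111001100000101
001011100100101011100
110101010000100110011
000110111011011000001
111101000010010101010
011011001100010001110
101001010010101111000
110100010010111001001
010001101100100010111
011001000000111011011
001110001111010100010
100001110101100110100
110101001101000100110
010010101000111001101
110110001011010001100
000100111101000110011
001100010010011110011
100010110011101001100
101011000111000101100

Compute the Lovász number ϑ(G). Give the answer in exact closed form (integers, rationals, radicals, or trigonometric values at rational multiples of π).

deg(340) = 10; N(340) = {884, 567, 766, 294, 486, 874, 541, 571, 893, 454}.
deg(309) = 10; N(309) = {567, 449, 294, 486, 839, 541, 571, 893, 299, 129}.
Vertex 567 has 10 neighbors: 884, 975, 449, 254, 294, 340, 120, 874, 309, 129.
deg(294) = 10; N(294) = {975, 567, 878, 766, 340, 995, 839, 454, 309, 299}.
G on 21 vertices is 10-regular; Kneser K(7,2) on C(7,2)=21 vertices.
Distinct eigenvalues (to 5 d.p.): [10.0, 1.0, -4.0].
λ_max=10, λ_min=-4; ϑ = −21·λ_min/(λ_max−λ_min) = 6.
≈ 6.000000 (to 6 d.p.).

6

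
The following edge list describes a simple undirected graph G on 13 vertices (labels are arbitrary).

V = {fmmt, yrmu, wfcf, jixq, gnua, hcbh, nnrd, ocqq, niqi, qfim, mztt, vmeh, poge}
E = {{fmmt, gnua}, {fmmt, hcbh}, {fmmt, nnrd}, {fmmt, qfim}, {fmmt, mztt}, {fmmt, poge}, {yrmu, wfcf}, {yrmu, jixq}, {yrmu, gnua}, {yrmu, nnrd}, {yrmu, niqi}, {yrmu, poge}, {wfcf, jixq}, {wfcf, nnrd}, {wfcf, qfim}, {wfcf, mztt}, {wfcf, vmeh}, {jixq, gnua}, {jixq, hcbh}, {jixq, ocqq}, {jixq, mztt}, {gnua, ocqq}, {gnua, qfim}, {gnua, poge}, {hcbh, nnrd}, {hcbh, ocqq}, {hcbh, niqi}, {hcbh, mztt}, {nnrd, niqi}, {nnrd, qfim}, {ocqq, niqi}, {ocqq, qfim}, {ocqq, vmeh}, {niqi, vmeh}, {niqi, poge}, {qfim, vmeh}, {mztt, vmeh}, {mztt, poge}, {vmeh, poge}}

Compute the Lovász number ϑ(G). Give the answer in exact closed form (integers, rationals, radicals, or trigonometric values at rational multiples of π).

sqrt(13)

N(gnua) = {fmmt, yrmu, jixq, ocqq, qfim, poge}, |N(gnua)| = 6.
deg(poge) = 6; N(poge) = {fmmt, yrmu, gnua, niqi, mztt, vmeh}.
N(qfim) = {fmmt, wfcf, gnua, nnrd, ocqq, vmeh}, |N(qfim)| = 6.
N(fmmt) = {gnua, hcbh, nnrd, qfim, mztt, poge}, |N(fmmt)| = 6.
G on 13 vertices is 6-regular; strongly regular (13,6,2,3).
Distinct eigenvalues (to 3 d.p.): [6.0, 1.303, -2.303].
With N=13: ϑ(G) = 13·(-(-sqrt(13)/2 - 1/2))/(6−(-sqrt(13)/2 - 1/2)) = sqrt(13).
Numerically 3.6055513.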